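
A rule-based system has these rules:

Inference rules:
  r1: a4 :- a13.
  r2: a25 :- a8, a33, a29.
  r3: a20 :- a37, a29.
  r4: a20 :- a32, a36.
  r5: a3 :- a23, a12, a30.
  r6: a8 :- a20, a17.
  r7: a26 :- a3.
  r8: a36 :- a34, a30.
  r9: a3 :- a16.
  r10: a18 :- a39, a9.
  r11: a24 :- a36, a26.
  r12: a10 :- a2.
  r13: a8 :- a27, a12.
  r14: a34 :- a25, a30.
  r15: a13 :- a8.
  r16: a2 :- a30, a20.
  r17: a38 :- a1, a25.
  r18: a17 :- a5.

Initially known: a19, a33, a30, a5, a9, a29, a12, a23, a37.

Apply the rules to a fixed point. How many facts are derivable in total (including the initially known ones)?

22

Round 1 — r3, r5, r18, derive a20, a3, a17.
Round 2 — r6, r7, r16, derive a8, a26, a2.
Round 3 — r2, r12, r15, derive a25, a10, a13.
Round 4 — r1, r14, derive a4, a34.
Round 5 — r8, derive a36.
Round 6 — r11, derive a24.
Closure: {a10, a12, a13, a17, a19, a2, a20, a23, a24, a25, a26, a29, a3, a30, a33, a34, a36, a37, a4, a5, a8, a9} — 22 facts.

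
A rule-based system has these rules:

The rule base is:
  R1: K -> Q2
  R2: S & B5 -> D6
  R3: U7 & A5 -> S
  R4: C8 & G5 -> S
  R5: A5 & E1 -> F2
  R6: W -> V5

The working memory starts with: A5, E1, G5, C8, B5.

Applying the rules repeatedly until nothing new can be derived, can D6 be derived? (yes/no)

yes

Round 1: R4 [C8 & G5 -> S]; R5 [A5 & E1 -> F2]. New: S, F2.
Round 2: R2 [S & B5 -> D6]. New: D6.
D6 appears in round 2, so it is derivable.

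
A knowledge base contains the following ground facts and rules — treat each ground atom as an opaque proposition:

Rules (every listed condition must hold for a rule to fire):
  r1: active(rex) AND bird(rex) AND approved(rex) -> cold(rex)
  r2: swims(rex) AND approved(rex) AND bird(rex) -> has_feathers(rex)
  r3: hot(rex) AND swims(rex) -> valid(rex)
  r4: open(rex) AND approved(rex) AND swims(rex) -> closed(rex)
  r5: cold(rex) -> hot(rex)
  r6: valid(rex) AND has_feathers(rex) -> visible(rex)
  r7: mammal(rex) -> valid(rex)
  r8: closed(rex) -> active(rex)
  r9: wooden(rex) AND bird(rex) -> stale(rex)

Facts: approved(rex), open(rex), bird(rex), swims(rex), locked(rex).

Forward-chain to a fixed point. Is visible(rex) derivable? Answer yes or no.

Round 1 fires r2, r4, giving has_feathers(rex), closed(rex).
Round 2 fires r8, giving active(rex).
Round 3 fires r1, giving cold(rex).
Round 4 fires r5, giving hot(rex).
Round 5 fires r3, giving valid(rex).
Round 6 fires r6, giving visible(rex).
visible(rex) appears in round 6, so it is derivable.

yes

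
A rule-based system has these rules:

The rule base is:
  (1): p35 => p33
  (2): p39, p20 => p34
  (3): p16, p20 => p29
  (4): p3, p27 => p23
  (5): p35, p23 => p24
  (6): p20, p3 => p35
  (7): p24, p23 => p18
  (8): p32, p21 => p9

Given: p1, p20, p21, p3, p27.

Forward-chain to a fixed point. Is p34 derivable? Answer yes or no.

no

[1] (4) [p3, p27 => p23]; (6) [p20, p3 => p35]. ⇒ new: p23, p35.
[2] (1) [p35 => p33]; (5) [p35, p23 => p24]. ⇒ new: p33, p24.
[3] (7) [p24, p23 => p18]. ⇒ new: p18.
Fixed point reached. p34 is concluded only by (2); (2) needs p39 (never derived).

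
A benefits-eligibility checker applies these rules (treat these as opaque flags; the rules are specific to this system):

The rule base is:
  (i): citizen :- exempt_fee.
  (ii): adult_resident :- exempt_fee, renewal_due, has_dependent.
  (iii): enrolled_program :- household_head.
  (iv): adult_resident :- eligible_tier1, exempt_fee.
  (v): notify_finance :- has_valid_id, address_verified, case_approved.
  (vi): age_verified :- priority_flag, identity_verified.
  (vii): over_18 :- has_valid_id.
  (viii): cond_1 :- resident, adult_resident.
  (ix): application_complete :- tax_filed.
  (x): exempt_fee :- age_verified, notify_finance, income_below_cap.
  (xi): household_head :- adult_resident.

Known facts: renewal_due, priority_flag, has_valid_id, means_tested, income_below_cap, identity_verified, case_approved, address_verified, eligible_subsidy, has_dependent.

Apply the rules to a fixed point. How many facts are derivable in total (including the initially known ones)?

Round 1 — (v), (vi), (vii), derive notify_finance, age_verified, over_18.
Round 2 — (x), derive exempt_fee.
Round 3 — (i), (ii), derive citizen, adult_resident.
Round 4 — (xi), derive household_head.
Round 5 — (iii), derive enrolled_program.
Closure: {address_verified, adult_resident, age_verified, case_approved, citizen, eligible_subsidy, enrolled_program, exempt_fee, has_dependent, has_valid_id, household_head, identity_verified, income_below_cap, means_tested, notify_finance, over_18, priority_flag, renewal_due} — 18 facts.

18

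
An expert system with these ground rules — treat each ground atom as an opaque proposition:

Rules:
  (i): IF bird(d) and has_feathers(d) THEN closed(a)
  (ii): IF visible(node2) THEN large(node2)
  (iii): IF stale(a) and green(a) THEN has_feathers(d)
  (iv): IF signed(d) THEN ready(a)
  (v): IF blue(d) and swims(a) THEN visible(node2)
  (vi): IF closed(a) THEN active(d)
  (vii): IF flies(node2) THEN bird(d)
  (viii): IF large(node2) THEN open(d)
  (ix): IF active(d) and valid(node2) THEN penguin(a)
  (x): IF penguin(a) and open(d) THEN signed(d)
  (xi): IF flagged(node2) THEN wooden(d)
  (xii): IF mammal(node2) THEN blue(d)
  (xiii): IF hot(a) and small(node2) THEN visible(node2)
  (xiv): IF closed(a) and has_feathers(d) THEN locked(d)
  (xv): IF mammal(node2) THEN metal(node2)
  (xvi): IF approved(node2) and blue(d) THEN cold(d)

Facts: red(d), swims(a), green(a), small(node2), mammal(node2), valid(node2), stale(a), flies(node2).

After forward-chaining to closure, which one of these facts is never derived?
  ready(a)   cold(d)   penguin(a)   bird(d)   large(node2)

Round 1: (iii) [IF stale(a) and green(a) THEN has_feathers(d)]; (vii) [IF flies(node2) THEN bird(d)]; (xii) [IF mammal(node2) THEN blue(d)]; (xv) [IF mammal(node2) THEN metal(node2)]. New: has_feathers(d), bird(d), blue(d), metal(node2).
Round 2: (i) [IF bird(d) and has_feathers(d) THEN closed(a)]; (v) [IF blue(d) and swims(a) THEN visible(node2)]. New: closed(a), visible(node2).
Round 3: (ii) [IF visible(node2) THEN large(node2)]; (vi) [IF closed(a) THEN active(d)]; (xiv) [IF closed(a) and has_feathers(d) THEN locked(d)]. New: large(node2), active(d), locked(d).
Round 4: (viii) [IF large(node2) THEN open(d)]; (ix) [IF active(d) and valid(node2) THEN penguin(a)]. New: open(d), penguin(a).
Round 5: (x) [IF penguin(a) and open(d) THEN signed(d)]. New: signed(d).
Round 6: (iv) [IF signed(d) THEN ready(a)]. New: ready(a).
Derived: penguin(a) (round 4), ready(a) (round 6), large(node2) (round 3), bird(d) (round 1). cold(d) never appears in any round.

cold(d)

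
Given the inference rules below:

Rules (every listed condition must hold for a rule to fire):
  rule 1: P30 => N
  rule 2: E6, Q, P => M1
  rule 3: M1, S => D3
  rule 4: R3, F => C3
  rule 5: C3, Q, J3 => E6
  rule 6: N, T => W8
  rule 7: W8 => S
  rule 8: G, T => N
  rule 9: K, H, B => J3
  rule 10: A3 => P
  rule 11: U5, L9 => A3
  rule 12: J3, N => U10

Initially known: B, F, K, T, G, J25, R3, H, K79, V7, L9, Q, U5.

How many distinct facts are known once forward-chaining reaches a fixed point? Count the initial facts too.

Round 1 — rule 4, rule 8, rule 9, rule 11, derive C3, N, J3, A3.
Round 2 — rule 5, rule 6, rule 10, rule 12, derive E6, W8, P, U10.
Round 3 — rule 2, rule 7, derive M1, S.
Round 4 — rule 3, derive D3.
Closure: {A3, B, C3, D3, E6, F, G, H, J25, J3, K, K79, L9, M1, N, P, Q, R3, S, T, U10, U5, V7, W8} — 24 facts.

24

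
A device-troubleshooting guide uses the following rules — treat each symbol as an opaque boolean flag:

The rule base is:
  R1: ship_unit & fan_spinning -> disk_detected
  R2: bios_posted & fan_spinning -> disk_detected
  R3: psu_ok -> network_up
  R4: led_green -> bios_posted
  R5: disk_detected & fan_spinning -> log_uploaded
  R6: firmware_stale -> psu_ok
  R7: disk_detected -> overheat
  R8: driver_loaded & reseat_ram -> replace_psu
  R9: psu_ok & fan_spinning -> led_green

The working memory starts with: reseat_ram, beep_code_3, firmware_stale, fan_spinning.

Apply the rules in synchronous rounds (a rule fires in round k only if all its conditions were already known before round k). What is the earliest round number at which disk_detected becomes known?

Round 1: R6 [firmware_stale -> psu_ok]. Adds psu_ok.
Round 2: R3 [psu_ok -> network_up]; R9 [psu_ok & fan_spinning -> led_green]. Adds network_up, led_green.
Round 3: R4 [led_green -> bios_posted]. Adds bios_posted.
Round 4: R2 [bios_posted & fan_spinning -> disk_detected]. Adds disk_detected.
disk_detected first appears in round 4.

4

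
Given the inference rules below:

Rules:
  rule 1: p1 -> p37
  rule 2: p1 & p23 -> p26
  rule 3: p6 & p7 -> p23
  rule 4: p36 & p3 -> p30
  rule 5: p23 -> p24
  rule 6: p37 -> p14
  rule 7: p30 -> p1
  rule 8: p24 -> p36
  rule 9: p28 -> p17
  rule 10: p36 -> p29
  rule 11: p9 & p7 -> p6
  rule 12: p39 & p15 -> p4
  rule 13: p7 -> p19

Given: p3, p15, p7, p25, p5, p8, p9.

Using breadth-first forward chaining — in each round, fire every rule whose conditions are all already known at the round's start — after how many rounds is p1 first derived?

6

Round 1 — rule 11, rule 13, derive p6, p19.
Round 2 — rule 3, derive p23.
Round 3 — rule 5, derive p24.
Round 4 — rule 8, derive p36.
Round 5 — rule 4, rule 10, derive p30, p29.
Round 6 — rule 7, derive p1.
p1 first appears in round 6.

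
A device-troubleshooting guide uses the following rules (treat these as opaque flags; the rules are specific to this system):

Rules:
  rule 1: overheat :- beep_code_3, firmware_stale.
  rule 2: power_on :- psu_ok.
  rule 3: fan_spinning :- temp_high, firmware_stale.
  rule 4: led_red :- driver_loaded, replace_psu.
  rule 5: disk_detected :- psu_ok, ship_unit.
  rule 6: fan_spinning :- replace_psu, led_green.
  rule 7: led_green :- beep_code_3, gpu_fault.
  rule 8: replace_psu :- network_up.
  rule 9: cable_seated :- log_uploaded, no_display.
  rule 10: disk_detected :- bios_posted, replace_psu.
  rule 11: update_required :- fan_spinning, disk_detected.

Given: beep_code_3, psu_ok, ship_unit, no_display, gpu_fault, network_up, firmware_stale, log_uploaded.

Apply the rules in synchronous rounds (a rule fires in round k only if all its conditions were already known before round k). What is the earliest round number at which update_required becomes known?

Round 1: rule 1 [overheat :- beep_code_3, firmware_stale.]; rule 2 [power_on :- psu_ok.]; rule 5 [disk_detected :- psu_ok, ship_unit.]; rule 7 [led_green :- beep_code_3, gpu_fault.]; rule 8 [replace_psu :- network_up.]; rule 9 [cable_seated :- log_uploaded, no_display.]. Adds overheat, power_on, disk_detected, led_green, replace_psu, cable_seated.
Round 2: rule 6 [fan_spinning :- replace_psu, led_green.]. Adds fan_spinning.
Round 3: rule 11 [update_required :- fan_spinning, disk_detected.]. Adds update_required.
update_required first appears in round 3.

3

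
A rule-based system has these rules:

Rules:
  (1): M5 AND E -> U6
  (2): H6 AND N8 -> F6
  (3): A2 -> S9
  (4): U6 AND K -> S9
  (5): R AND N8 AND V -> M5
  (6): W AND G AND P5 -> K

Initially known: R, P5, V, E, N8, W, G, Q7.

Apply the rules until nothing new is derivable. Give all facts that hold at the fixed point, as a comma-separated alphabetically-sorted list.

E, G, K, M5, N8, P5, Q7, R, S9, U6, V, W

Round 1 — (5), (6), derive M5, K.
Round 2 — (1), derive U6.
Round 3 — (4), derive S9.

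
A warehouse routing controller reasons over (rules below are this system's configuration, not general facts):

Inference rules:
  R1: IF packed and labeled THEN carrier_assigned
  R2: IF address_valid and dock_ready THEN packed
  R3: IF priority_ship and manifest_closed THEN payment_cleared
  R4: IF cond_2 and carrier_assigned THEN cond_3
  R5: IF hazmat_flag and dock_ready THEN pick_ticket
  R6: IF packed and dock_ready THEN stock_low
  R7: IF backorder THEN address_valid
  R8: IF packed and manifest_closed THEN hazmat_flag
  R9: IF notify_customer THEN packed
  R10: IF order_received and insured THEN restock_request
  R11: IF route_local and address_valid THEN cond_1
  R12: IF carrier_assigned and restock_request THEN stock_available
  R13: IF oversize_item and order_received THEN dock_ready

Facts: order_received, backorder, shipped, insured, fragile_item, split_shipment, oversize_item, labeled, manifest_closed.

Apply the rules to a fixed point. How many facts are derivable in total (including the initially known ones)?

18

Round 1 — R7, R10, R13, derive address_valid, restock_request, dock_ready.
Round 2 — R2, derive packed.
Round 3 — R1, R6, R8, derive carrier_assigned, stock_low, hazmat_flag.
Round 4 — R5, R12, derive pick_ticket, stock_available.
Closure: {address_valid, backorder, carrier_assigned, dock_ready, fragile_item, hazmat_flag, insured, labeled, manifest_closed, order_received, oversize_item, packed, pick_ticket, restock_request, shipped, split_shipment, stock_available, stock_low} — 18 facts.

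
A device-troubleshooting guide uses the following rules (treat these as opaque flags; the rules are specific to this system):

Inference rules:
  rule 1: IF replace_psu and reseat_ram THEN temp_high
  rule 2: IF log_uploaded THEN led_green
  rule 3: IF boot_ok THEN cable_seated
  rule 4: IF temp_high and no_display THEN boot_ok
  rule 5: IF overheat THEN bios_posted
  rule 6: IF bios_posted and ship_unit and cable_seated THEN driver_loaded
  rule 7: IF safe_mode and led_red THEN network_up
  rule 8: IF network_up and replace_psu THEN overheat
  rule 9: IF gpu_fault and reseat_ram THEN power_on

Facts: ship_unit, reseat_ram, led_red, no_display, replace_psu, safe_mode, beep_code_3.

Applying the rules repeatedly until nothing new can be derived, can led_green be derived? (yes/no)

Round 1: rule 1 [IF replace_psu and reseat_ram THEN temp_high]; rule 7 [IF safe_mode and led_red THEN network_up]. Adds temp_high, network_up.
Round 2: rule 4 [IF temp_high and no_display THEN boot_ok]; rule 8 [IF network_up and replace_psu THEN overheat]. Adds boot_ok, overheat.
Round 3: rule 3 [IF boot_ok THEN cable_seated]; rule 5 [IF overheat THEN bios_posted]. Adds cable_seated, bios_posted.
Round 4: rule 6 [IF bios_posted and ship_unit and cable_seated THEN driver_loaded]. Adds driver_loaded.
Fixed point reached. led_green is concluded only by rule 2; rule 2 needs log_uploaded (never derived).

no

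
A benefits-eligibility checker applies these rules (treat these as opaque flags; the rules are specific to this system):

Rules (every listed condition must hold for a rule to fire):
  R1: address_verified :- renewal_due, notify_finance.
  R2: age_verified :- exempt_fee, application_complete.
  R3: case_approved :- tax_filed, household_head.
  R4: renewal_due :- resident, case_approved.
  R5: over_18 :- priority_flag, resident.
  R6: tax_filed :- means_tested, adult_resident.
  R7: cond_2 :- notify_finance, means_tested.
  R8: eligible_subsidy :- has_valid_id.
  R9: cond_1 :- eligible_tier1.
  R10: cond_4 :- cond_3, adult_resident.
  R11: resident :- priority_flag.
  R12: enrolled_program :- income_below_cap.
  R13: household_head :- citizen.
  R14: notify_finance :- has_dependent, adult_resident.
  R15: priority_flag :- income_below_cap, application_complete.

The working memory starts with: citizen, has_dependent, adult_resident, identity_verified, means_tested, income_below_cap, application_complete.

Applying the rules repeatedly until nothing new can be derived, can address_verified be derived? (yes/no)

Round 1: R6 [tax_filed :- means_tested, adult_resident.]; R12 [enrolled_program :- income_below_cap.]; R13 [household_head :- citizen.]; R14 [notify_finance :- has_dependent, adult_resident.]; R15 [priority_flag :- income_below_cap, application_complete.]. Adds tax_filed, enrolled_program, household_head, notify_finance, priority_flag.
Round 2: R3 [case_approved :- tax_filed, household_head.]; R7 [cond_2 :- notify_finance, means_tested.]; R11 [resident :- priority_flag.]. Adds case_approved, cond_2, resident.
Round 3: R4 [renewal_due :- resident, case_approved.]; R5 [over_18 :- priority_flag, resident.]. Adds renewal_due, over_18.
Round 4: R1 [address_verified :- renewal_due, notify_finance.]. Adds address_verified.
address_verified appears in round 4, so it is derivable.

yes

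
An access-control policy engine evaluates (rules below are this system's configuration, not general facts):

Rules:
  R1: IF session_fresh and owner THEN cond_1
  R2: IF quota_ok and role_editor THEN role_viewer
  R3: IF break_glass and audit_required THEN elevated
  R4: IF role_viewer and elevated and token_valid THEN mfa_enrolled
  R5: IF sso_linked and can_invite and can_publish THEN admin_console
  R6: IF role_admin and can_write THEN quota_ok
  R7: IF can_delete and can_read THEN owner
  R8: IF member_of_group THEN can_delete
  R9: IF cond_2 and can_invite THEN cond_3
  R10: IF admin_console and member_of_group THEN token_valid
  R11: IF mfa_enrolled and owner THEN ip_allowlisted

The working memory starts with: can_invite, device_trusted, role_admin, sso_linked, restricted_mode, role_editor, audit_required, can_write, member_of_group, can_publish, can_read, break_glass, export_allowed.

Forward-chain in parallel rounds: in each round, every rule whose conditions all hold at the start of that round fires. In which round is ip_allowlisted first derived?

4

[1] R3 [IF break_glass and audit_required THEN elevated]; R5 [IF sso_linked and can_invite and can_publish THEN admin_console]; R6 [IF role_admin and can_write THEN quota_ok]; R8 [IF member_of_group THEN can_delete]. ⇒ new: elevated, admin_console, quota_ok, can_delete.
[2] R2 [IF quota_ok and role_editor THEN role_viewer]; R7 [IF can_delete and can_read THEN owner]; R10 [IF admin_console and member_of_group THEN token_valid]. ⇒ new: role_viewer, owner, token_valid.
[3] R4 [IF role_viewer and elevated and token_valid THEN mfa_enrolled]. ⇒ new: mfa_enrolled.
[4] R11 [IF mfa_enrolled and owner THEN ip_allowlisted]. ⇒ new: ip_allowlisted.
ip_allowlisted first appears in round 4.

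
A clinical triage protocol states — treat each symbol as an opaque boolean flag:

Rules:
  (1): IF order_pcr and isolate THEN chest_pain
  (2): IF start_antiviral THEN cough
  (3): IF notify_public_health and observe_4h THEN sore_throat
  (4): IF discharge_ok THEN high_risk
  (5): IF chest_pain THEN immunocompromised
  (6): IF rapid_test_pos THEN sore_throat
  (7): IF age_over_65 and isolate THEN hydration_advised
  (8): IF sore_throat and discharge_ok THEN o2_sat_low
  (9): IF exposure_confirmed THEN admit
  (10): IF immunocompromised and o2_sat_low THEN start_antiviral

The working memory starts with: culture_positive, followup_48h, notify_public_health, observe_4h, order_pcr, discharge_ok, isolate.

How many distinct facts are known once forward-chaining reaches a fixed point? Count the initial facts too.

14

Round 1: (1) [IF order_pcr and isolate THEN chest_pain]; (3) [IF notify_public_health and observe_4h THEN sore_throat]; (4) [IF discharge_ok THEN high_risk]. New: chest_pain, sore_throat, high_risk.
Round 2: (5) [IF chest_pain THEN immunocompromised]; (8) [IF sore_throat and discharge_ok THEN o2_sat_low]. New: immunocompromised, o2_sat_low.
Round 3: (10) [IF immunocompromised and o2_sat_low THEN start_antiviral]. New: start_antiviral.
Round 4: (2) [IF start_antiviral THEN cough]. New: cough.
Closure: {chest_pain, cough, culture_positive, discharge_ok, followup_48h, high_risk, immunocompromised, isolate, notify_public_health, o2_sat_low, observe_4h, order_pcr, sore_throat, start_antiviral} — 14 facts.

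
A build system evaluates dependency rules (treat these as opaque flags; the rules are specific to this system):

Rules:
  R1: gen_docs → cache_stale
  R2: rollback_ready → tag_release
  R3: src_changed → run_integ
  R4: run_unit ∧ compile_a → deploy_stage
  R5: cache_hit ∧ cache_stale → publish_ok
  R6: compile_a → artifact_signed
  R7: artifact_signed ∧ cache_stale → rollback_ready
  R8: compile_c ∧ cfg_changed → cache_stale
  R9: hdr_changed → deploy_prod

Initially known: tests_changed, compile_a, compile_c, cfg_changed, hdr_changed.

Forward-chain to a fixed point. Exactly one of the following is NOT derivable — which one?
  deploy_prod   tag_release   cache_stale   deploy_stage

Round 1 — R6, R8, R9, derive artifact_signed, cache_stale, deploy_prod.
Round 2 — R7, derive rollback_ready.
Round 3 — R2, derive tag_release.
Derived: deploy_prod (round 1), tag_release (round 3), cache_stale (round 1). deploy_stage never appears in any round.

deploy_stage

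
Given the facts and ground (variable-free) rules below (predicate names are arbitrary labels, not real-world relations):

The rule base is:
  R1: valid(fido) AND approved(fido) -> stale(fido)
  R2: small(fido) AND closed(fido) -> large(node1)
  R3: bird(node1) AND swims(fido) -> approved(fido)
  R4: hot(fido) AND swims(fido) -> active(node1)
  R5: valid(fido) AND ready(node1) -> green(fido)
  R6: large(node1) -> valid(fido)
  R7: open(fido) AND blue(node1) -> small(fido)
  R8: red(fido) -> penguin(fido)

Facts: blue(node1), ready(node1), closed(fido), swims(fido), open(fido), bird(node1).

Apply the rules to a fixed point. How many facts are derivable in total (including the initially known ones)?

[1] R3 [bird(node1) AND swims(fido) -> approved(fido)]; R7 [open(fido) AND blue(node1) -> small(fido)]. ⇒ new: approved(fido), small(fido).
[2] R2 [small(fido) AND closed(fido) -> large(node1)]. ⇒ new: large(node1).
[3] R6 [large(node1) -> valid(fido)]. ⇒ new: valid(fido).
[4] R1 [valid(fido) AND approved(fido) -> stale(fido)]; R5 [valid(fido) AND ready(node1) -> green(fido)]. ⇒ new: stale(fido), green(fido).
Closure: {approved(fido), bird(node1), blue(node1), closed(fido), green(fido), large(node1), open(fido), ready(node1), small(fido), stale(fido), swims(fido), valid(fido)} — 12 facts.

12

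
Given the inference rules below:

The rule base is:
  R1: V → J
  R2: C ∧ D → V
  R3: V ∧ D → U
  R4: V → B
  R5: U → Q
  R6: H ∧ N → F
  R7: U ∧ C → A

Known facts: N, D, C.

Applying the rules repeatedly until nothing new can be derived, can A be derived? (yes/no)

[1] R2 [C ∧ D → V]. ⇒ new: V.
[2] R1 [V → J]; R3 [V ∧ D → U]; R4 [V → B]. ⇒ new: J, U, B.
[3] R5 [U → Q]; R7 [U ∧ C → A]. ⇒ new: Q, A.
A appears in round 3, so it is derivable.

yes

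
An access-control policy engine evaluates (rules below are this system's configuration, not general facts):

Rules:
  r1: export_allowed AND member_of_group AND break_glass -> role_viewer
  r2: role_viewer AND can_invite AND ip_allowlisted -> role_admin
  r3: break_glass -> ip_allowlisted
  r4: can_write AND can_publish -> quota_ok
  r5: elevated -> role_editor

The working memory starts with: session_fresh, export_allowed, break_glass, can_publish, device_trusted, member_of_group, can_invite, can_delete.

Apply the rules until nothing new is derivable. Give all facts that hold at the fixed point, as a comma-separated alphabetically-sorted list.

Round 1: r1 [export_allowed AND member_of_group AND break_glass -> role_viewer]; r3 [break_glass -> ip_allowlisted]. Adds role_viewer, ip_allowlisted.
Round 2: r2 [role_viewer AND can_invite AND ip_allowlisted -> role_admin]. Adds role_admin.

break_glass, can_delete, can_invite, can_publish, device_trusted, export_allowed, ip_allowlisted, member_of_group, role_admin, role_viewer, session_fresh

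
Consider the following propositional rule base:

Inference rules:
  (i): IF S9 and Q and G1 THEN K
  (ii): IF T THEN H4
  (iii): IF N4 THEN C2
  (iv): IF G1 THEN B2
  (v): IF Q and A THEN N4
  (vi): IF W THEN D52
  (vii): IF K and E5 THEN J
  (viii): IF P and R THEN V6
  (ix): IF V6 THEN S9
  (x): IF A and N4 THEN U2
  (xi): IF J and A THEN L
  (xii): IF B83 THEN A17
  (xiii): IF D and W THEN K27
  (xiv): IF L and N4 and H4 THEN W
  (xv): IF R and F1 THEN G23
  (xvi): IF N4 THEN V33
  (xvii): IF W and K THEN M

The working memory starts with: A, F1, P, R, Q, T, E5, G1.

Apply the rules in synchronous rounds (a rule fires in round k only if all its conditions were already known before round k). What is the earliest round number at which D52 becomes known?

Round 1: (ii) [IF T THEN H4]; (iv) [IF G1 THEN B2]; (v) [IF Q and A THEN N4]; (viii) [IF P and R THEN V6]; (xv) [IF R and F1 THEN G23]. New: H4, B2, N4, V6, G23.
Round 2: (iii) [IF N4 THEN C2]; (ix) [IF V6 THEN S9]; (x) [IF A and N4 THEN U2]; (xvi) [IF N4 THEN V33]. New: C2, S9, U2, V33.
Round 3: (i) [IF S9 and Q and G1 THEN K]. New: K.
Round 4: (vii) [IF K and E5 THEN J]. New: J.
Round 5: (xi) [IF J and A THEN L]. New: L.
Round 6: (xiv) [IF L and N4 and H4 THEN W]. New: W.
Round 7: (vi) [IF W THEN D52]; (xvii) [IF W and K THEN M]. New: D52, M.
D52 first appears in round 7.

7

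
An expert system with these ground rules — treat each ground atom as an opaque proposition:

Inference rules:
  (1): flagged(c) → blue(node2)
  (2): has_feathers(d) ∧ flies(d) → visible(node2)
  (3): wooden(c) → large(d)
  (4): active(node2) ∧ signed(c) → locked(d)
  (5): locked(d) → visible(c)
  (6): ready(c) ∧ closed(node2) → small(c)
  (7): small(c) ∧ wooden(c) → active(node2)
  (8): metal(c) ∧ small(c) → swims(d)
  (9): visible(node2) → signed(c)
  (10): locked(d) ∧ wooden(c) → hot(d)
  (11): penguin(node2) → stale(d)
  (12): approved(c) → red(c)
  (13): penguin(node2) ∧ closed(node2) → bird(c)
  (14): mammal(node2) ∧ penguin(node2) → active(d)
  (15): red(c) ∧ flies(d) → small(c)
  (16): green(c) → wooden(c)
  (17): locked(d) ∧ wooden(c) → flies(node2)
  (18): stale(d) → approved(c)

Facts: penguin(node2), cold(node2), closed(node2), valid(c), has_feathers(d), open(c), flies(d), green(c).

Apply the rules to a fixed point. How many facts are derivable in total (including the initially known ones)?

Round 1 fires (2), (11), (13), (16), giving visible(node2), stale(d), bird(c), wooden(c).
Round 2 fires (3), (9), (18), giving large(d), signed(c), approved(c).
Round 3 fires (12), giving red(c).
Round 4 fires (15), giving small(c).
Round 5 fires (7), giving active(node2).
Round 6 fires (4), giving locked(d).
Round 7 fires (5), (10), (17), giving visible(c), hot(d), flies(node2).
Closure: {active(node2), approved(c), bird(c), closed(node2), cold(node2), flies(d), flies(node2), green(c), has_feathers(d), hot(d), large(d), locked(d), open(c), penguin(node2), red(c), signed(c), small(c), stale(d), valid(c), visible(c), visible(node2), wooden(c)} — 22 facts.

22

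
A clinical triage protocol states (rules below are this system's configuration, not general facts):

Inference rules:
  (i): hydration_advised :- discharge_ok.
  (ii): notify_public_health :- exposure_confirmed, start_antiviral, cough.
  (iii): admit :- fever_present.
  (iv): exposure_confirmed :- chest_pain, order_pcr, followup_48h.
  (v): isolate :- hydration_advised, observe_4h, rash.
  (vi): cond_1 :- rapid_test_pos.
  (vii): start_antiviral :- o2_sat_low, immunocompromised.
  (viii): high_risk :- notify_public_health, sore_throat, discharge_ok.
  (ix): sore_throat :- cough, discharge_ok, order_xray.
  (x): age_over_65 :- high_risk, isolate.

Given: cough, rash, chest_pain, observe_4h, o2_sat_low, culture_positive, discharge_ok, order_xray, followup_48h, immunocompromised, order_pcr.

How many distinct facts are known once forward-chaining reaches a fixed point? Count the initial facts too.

19

[1] (i) [hydration_advised :- discharge_ok.]; (iv) [exposure_confirmed :- chest_pain, order_pcr, followup_48h.]; (vii) [start_antiviral :- o2_sat_low, immunocompromised.]; (ix) [sore_throat :- cough, discharge_ok, order_xray.]. ⇒ new: hydration_advised, exposure_confirmed, start_antiviral, sore_throat.
[2] (ii) [notify_public_health :- exposure_confirmed, start_antiviral, cough.]; (v) [isolate :- hydration_advised, observe_4h, rash.]. ⇒ new: notify_public_health, isolate.
[3] (viii) [high_risk :- notify_public_health, sore_throat, discharge_ok.]. ⇒ new: high_risk.
[4] (x) [age_over_65 :- high_risk, isolate.]. ⇒ new: age_over_65.
Closure: {age_over_65, chest_pain, cough, culture_positive, discharge_ok, exposure_confirmed, followup_48h, high_risk, hydration_advised, immunocompromised, isolate, notify_public_health, o2_sat_low, observe_4h, order_pcr, order_xray, rash, sore_throat, start_antiviral} — 19 facts.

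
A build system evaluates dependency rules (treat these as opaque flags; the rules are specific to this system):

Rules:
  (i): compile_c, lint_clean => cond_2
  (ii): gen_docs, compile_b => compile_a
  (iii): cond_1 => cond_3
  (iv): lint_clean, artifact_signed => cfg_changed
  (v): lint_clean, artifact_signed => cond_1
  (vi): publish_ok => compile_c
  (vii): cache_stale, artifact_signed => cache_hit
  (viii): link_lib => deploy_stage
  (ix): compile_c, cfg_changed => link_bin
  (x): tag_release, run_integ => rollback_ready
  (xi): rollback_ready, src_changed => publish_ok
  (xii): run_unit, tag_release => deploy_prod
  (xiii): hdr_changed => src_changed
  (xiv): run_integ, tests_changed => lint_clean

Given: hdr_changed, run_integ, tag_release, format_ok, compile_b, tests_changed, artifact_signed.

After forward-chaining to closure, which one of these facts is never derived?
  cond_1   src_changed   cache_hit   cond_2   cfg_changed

cache_hit

Round 1: (x) [tag_release, run_integ => rollback_ready]; (xiii) [hdr_changed => src_changed]; (xiv) [run_integ, tests_changed => lint_clean]. Adds rollback_ready, src_changed, lint_clean.
Round 2: (iv) [lint_clean, artifact_signed => cfg_changed]; (v) [lint_clean, artifact_signed => cond_1]; (xi) [rollback_ready, src_changed => publish_ok]. Adds cfg_changed, cond_1, publish_ok.
Round 3: (iii) [cond_1 => cond_3]; (vi) [publish_ok => compile_c]. Adds cond_3, compile_c.
Round 4: (i) [compile_c, lint_clean => cond_2]; (ix) [compile_c, cfg_changed => link_bin]. Adds cond_2, link_bin.
Derived: cond_2 (round 4), src_changed (round 1), cfg_changed (round 2), cond_1 (round 2). cache_hit never appears in any round.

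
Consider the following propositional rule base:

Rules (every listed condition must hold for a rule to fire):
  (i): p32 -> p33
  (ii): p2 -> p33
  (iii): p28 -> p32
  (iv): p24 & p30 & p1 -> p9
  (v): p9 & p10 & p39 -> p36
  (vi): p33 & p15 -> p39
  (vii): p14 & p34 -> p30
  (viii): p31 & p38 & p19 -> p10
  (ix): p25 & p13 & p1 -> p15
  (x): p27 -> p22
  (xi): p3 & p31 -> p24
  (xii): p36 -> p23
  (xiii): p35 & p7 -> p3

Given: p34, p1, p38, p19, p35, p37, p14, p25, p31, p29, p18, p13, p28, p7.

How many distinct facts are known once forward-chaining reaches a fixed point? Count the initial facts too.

Round 1: (iii) [p28 -> p32]; (vii) [p14 & p34 -> p30]; (viii) [p31 & p38 & p19 -> p10]; (ix) [p25 & p13 & p1 -> p15]; (xiii) [p35 & p7 -> p3]. New: p32, p30, p10, p15, p3.
Round 2: (i) [p32 -> p33]; (xi) [p3 & p31 -> p24]. New: p33, p24.
Round 3: (iv) [p24 & p30 & p1 -> p9]; (vi) [p33 & p15 -> p39]. New: p9, p39.
Round 4: (v) [p9 & p10 & p39 -> p36]. New: p36.
Round 5: (xii) [p36 -> p23]. New: p23.
Closure: {p1, p10, p13, p14, p15, p18, p19, p23, p24, p25, p28, p29, p3, p30, p31, p32, p33, p34, p35, p36, p37, p38, p39, p7, p9} — 25 facts.

25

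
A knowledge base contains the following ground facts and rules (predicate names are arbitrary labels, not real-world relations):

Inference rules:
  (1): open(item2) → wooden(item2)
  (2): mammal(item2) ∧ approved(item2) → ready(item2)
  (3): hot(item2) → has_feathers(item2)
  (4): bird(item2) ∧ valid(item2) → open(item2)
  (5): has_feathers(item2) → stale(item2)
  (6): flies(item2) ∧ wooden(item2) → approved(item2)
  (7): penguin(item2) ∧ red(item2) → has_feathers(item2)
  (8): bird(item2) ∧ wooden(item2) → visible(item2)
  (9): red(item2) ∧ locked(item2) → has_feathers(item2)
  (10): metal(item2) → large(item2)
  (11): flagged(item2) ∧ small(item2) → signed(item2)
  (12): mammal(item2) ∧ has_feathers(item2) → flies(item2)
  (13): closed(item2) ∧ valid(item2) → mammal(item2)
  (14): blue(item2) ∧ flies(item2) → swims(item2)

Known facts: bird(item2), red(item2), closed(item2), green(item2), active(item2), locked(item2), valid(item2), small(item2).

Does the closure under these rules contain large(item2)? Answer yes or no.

no

[1] (4) [bird(item2) ∧ valid(item2) → open(item2)]; (9) [red(item2) ∧ locked(item2) → has_feathers(item2)]; (13) [closed(item2) ∧ valid(item2) → mammal(item2)]. ⇒ new: open(item2), has_feathers(item2), mammal(item2).
[2] (1) [open(item2) → wooden(item2)]; (5) [has_feathers(item2) → stale(item2)]; (12) [mammal(item2) ∧ has_feathers(item2) → flies(item2)]. ⇒ new: wooden(item2), stale(item2), flies(item2).
[3] (6) [flies(item2) ∧ wooden(item2) → approved(item2)]; (8) [bird(item2) ∧ wooden(item2) → visible(item2)]. ⇒ new: approved(item2), visible(item2).
[4] (2) [mammal(item2) ∧ approved(item2) → ready(item2)]. ⇒ new: ready(item2).
Fixed point reached. large(item2) is concluded only by (10); (10) needs metal(item2) (never derived).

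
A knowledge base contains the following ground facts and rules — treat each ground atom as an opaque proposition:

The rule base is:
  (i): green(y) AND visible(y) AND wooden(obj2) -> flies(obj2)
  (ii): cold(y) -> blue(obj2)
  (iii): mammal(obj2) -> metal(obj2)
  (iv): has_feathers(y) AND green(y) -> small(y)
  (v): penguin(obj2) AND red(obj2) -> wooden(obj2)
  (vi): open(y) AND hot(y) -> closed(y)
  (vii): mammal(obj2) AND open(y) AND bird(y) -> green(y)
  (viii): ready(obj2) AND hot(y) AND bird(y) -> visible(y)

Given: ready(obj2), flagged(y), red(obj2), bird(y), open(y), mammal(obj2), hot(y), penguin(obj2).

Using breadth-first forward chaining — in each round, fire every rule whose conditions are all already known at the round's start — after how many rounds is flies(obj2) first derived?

2

Round 1: (iii) [mammal(obj2) -> metal(obj2)]; (v) [penguin(obj2) AND red(obj2) -> wooden(obj2)]; (vi) [open(y) AND hot(y) -> closed(y)]; (vii) [mammal(obj2) AND open(y) AND bird(y) -> green(y)]; (viii) [ready(obj2) AND hot(y) AND bird(y) -> visible(y)]. Adds metal(obj2), wooden(obj2), closed(y), green(y), visible(y).
Round 2: (i) [green(y) AND visible(y) AND wooden(obj2) -> flies(obj2)]. Adds flies(obj2).
flies(obj2) first appears in round 2.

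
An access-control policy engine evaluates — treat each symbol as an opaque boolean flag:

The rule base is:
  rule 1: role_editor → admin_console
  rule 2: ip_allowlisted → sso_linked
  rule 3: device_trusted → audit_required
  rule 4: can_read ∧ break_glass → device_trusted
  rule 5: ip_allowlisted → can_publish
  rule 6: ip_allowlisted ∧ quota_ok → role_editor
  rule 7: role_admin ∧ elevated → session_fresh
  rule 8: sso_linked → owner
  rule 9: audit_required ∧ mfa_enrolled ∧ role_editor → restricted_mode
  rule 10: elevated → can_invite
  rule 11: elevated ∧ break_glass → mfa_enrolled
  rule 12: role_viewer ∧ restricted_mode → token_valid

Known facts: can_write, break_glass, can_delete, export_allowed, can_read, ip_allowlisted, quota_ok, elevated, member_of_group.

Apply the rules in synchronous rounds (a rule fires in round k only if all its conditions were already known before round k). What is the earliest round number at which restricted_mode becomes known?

Round 1: rule 2 [ip_allowlisted → sso_linked]; rule 4 [can_read ∧ break_glass → device_trusted]; rule 5 [ip_allowlisted → can_publish]; rule 6 [ip_allowlisted ∧ quota_ok → role_editor]; rule 10 [elevated → can_invite]; rule 11 [elevated ∧ break_glass → mfa_enrolled]. Adds sso_linked, device_trusted, can_publish, role_editor, can_invite, mfa_enrolled.
Round 2: rule 1 [role_editor → admin_console]; rule 3 [device_trusted → audit_required]; rule 8 [sso_linked → owner]. Adds admin_console, audit_required, owner.
Round 3: rule 9 [audit_required ∧ mfa_enrolled ∧ role_editor → restricted_mode]. Adds restricted_mode.
restricted_mode first appears in round 3.

3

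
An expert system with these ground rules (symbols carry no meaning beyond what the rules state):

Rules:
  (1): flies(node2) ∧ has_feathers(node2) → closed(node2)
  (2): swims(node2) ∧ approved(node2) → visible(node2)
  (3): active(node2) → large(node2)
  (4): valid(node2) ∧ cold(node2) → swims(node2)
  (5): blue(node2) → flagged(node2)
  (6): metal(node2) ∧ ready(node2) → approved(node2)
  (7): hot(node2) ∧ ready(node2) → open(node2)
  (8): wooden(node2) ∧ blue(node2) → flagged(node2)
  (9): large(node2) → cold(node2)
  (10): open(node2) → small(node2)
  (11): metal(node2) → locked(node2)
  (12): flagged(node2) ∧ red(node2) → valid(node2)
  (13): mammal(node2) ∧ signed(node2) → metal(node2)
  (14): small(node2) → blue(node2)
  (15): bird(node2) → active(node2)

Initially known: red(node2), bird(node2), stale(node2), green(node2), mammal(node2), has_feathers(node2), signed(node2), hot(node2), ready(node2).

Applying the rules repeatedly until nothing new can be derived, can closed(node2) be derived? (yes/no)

no

Round 1 fires (7), (13), (15), giving open(node2), metal(node2), active(node2).
Round 2 fires (3), (6), (10), (11), giving large(node2), approved(node2), small(node2), locked(node2).
Round 3 fires (9), (14), giving cold(node2), blue(node2).
Round 4 fires (5), giving flagged(node2).
Round 5 fires (12), giving valid(node2).
Round 6 fires (4), giving swims(node2).
Round 7 fires (2), giving visible(node2).
Fixed point reached. closed(node2) is concluded only by (1); (1) needs flies(node2) (never derived).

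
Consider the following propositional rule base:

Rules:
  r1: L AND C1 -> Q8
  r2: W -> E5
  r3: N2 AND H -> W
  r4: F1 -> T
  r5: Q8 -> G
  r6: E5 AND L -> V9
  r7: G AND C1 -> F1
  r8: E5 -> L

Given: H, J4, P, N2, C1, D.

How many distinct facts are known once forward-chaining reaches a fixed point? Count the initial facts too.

Round 1 fires r3, giving W.
Round 2 fires r2, giving E5.
Round 3 fires r8, giving L.
Round 4 fires r1, r6, giving Q8, V9.
Round 5 fires r5, giving G.
Round 6 fires r7, giving F1.
Round 7 fires r4, giving T.
Closure: {C1, D, E5, F1, G, H, J4, L, N2, P, Q8, T, V9, W} — 14 facts.

14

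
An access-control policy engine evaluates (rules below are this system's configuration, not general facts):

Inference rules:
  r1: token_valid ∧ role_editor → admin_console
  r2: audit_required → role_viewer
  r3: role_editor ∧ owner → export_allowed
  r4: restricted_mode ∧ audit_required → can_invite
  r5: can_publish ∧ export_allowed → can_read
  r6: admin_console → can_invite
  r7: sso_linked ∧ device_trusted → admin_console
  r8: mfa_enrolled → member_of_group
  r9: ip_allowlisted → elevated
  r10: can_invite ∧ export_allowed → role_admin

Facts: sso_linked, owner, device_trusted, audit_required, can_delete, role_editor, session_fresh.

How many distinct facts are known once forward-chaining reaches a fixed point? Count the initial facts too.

12

Round 1: r2 [audit_required → role_viewer]; r3 [role_editor ∧ owner → export_allowed]; r7 [sso_linked ∧ device_trusted → admin_console]. Adds role_viewer, export_allowed, admin_console.
Round 2: r6 [admin_console → can_invite]. Adds can_invite.
Round 3: r10 [can_invite ∧ export_allowed → role_admin]. Adds role_admin.
Closure: {admin_console, audit_required, can_delete, can_invite, device_trusted, export_allowed, owner, role_admin, role_editor, role_viewer, session_fresh, sso_linked} — 12 facts.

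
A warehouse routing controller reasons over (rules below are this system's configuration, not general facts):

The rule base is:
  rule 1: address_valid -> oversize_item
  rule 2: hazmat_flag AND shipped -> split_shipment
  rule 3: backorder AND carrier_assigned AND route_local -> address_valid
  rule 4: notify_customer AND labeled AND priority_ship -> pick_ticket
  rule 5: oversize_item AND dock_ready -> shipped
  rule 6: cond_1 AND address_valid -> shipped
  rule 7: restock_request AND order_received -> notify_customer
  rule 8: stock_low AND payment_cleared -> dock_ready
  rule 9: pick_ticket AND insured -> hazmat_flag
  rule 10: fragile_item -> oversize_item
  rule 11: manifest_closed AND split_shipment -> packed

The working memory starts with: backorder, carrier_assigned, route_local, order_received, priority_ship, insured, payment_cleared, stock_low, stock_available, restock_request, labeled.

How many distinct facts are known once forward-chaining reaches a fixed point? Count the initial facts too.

19

Round 1: rule 3 [backorder AND carrier_assigned AND route_local -> address_valid]; rule 7 [restock_request AND order_received -> notify_customer]; rule 8 [stock_low AND payment_cleared -> dock_ready]. Adds address_valid, notify_customer, dock_ready.
Round 2: rule 1 [address_valid -> oversize_item]; rule 4 [notify_customer AND labeled AND priority_ship -> pick_ticket]. Adds oversize_item, pick_ticket.
Round 3: rule 5 [oversize_item AND dock_ready -> shipped]; rule 9 [pick_ticket AND insured -> hazmat_flag]. Adds shipped, hazmat_flag.
Round 4: rule 2 [hazmat_flag AND shipped -> split_shipment]. Adds split_shipment.
Closure: {address_valid, backorder, carrier_assigned, dock_ready, hazmat_flag, insured, labeled, notify_customer, order_received, oversize_item, payment_cleared, pick_ticket, priority_ship, restock_request, route_local, shipped, split_shipment, stock_available, stock_low} — 19 facts.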